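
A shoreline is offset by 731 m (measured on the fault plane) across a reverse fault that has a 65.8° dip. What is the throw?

throw = dip-slip × sin(dip) = 731 m × sin(65.8°) = 667 m

667 m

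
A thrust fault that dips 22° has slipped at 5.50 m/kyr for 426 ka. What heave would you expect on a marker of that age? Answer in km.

dip-slip = rate × time = 5.50 m/kyr × 426 ka = 2343 m
heave = dip-slip × cos(dip) = 2343 × cos(22°) = 2170 m = 2.17 km

2.17 km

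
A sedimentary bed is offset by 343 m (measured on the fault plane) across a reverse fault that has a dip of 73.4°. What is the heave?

heave = dip-slip × cos(dip) = 343 m × cos(73.4°) = 98 m

98 m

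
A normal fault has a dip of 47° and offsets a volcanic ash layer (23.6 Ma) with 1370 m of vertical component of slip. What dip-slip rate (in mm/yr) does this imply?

dip-slip = throw / sin(dip) = 1370 m / sin(47°) = 1873 m
rate = 1873 m / 23.6 Ma = 0.0000794 m/yr = 0.0794 mm/yr

0.0794 mm/yr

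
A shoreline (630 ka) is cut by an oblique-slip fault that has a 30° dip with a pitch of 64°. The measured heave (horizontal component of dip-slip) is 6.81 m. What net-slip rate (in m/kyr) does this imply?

0.0139 m/kyr

dip-slip = heave / cos(dip) = 6.81 / cos(30°) = 7.864 m
net slip = dip-slip / sin(rake) = 7.864 / sin(64°) = 8.749 m
rate = 8.749 m / 630 ka = 0.0000139 m/yr = 0.0139 m/kyr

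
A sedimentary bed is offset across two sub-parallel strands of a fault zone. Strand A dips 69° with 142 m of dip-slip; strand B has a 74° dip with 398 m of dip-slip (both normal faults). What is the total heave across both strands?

heave_A = 142 × cos(69°) = 50.89 m
heave_B = 398 × cos(74°) = 109.7 m
total = 50.89 + 109.7 = 161 m

161 m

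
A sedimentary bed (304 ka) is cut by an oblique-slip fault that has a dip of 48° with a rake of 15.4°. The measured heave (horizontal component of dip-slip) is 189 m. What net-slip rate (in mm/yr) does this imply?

dip-slip = heave / cos(dip) = 189 / cos(48°) = 282.5 m
net slip = dip-slip / sin(rake) = 282.5 / sin(15.4°) = 1064 m
rate = 1064 m / 304 ka = 0.00350 m/yr = 3.50 mm/yr

3.50 mm/yr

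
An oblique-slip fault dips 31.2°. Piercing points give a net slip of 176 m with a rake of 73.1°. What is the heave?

144 m

dip-slip = net slip × sin(rake) = 176 m × sin(73.1°) = 168.4 m
heave = dip-slip × cos(dip) = 168.4 × cos(31.2°) = 144 m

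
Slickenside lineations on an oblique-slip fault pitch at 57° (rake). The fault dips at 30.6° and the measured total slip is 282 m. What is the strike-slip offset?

strike-slip = net slip × cos(rake) = 282 m × cos(57°) = 154 m

154 m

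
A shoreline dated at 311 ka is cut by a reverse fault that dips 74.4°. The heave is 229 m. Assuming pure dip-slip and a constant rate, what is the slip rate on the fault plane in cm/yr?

dip-slip = heave / cos(dip) = 229 m / cos(74.4°) = 851.6 m
rate = 851.6 m / 311 ka = 0.00274 m/yr = 0.274 cm/yr

0.274 cm/yr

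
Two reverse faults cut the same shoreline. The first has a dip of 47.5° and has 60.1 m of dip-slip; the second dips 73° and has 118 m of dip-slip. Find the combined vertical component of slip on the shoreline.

157 m

throw_A = 60.1 × sin(47.5°) = 44.31 m
throw_B = 118 × sin(73°) = 112.8 m
total = 44.31 + 112.8 = 157 m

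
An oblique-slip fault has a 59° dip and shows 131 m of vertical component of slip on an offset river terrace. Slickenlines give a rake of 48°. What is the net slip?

dip-slip = throw / sin(dip) = 131 / sin(59°) = 152.8 m
net slip = dip-slip / sin(rake) = 152.8 / sin(48°) = 206 m

206 m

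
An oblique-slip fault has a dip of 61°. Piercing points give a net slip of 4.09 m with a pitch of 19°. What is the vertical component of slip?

dip-slip = net slip × sin(rake) = 4.09 m × sin(19°) = 1.332 m
throw = dip-slip × sin(dip) = 1.332 × sin(61°) = 1.16 m

1.16 m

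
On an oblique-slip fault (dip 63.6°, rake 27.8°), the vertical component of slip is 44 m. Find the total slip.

105 m

dip-slip = throw / sin(dip) = 44 / sin(63.6°) = 49.12 m
net slip = dip-slip / sin(rake) = 49.12 / sin(27.8°) = 105 m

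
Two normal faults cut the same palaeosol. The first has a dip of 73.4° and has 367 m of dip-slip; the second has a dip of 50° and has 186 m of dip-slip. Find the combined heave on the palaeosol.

heave_A = 367 × cos(73.4°) = 104.8 m
heave_B = 186 × cos(50°) = 119.6 m
total = 104.8 + 119.6 = 224 m

224 m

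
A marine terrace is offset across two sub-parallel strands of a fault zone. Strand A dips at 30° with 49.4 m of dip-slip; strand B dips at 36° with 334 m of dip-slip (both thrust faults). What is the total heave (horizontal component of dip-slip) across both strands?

313 m

heave_A = 49.4 × cos(30°) = 42.78 m
heave_B = 334 × cos(36°) = 270.2 m
total = 42.78 + 270.2 = 313 m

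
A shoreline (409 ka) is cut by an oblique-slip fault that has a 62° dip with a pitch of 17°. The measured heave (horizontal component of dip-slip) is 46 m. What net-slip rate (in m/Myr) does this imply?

dip-slip = heave / cos(dip) = 46 / cos(62°) = 97.98 m
net slip = dip-slip / sin(rake) = 97.98 / sin(17°) = 335.1 m
rate = 335.1 m / 409 ka = 0.000819 m/yr = 819 m/Myr

819 m/Myr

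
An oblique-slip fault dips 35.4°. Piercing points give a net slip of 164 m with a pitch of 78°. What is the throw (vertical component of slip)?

dip-slip = net slip × sin(rake) = 164 m × sin(78°) = 160.4 m
throw = dip-slip × sin(dip) = 160.4 × sin(35.4°) = 92.9 m

92.9 m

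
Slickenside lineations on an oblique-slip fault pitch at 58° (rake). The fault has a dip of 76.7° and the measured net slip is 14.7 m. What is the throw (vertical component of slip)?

dip-slip = net slip × sin(rake) = 14.7 m × sin(58°) = 12.47 m
throw = dip-slip × sin(dip) = 12.47 × sin(76.7°) = 12.1 m

12.1 m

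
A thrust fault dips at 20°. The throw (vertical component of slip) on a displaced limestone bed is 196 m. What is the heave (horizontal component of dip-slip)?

heave = throw / tan(dip) = 196 / tan(20°) = 539 m

539 m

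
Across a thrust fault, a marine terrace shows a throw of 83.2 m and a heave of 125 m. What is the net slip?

net slip = √(throw² + heave²) = √(83.2² + 125²) = 150 m

150 m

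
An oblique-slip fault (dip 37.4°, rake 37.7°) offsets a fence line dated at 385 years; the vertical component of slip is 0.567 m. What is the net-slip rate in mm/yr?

dip-slip = throw / sin(dip) = 0.567 / sin(37.4°) = 0.9335 m
net slip = dip-slip / sin(rake) = 0.9335 / sin(37.7°) = 1.527 m
rate = 1.527 m / 385 years = 0.00397 m/yr = 3.97 mm/yr

3.97 mm/yr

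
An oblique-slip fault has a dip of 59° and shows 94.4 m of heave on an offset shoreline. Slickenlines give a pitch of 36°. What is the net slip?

312 m

dip-slip = heave / cos(dip) = 94.4 / cos(59°) = 183.3 m
net slip = dip-slip / sin(rake) = 183.3 / sin(36°) = 312 m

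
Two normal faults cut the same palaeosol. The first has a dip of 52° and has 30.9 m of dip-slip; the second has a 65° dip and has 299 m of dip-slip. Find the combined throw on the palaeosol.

295 m

throw_A = 30.9 × sin(52°) = 24.35 m
throw_B = 299 × sin(65°) = 271 m
total = 24.35 + 271 = 295 m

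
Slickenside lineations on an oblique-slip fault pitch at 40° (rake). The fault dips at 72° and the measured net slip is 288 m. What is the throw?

176 m

dip-slip = net slip × sin(rake) = 288 m × sin(40°) = 185.1 m
throw = dip-slip × sin(dip) = 185.1 × sin(72°) = 176 m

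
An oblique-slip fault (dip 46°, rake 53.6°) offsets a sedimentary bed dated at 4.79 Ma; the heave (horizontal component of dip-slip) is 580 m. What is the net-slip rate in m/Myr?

dip-slip = heave / cos(dip) = 580 / cos(46°) = 834.9 m
net slip = dip-slip / sin(rake) = 834.9 / sin(53.6°) = 1037 m
rate = 1037 m / 4.79 Ma = 0.000217 m/yr = 217 m/Myr

217 m/Myr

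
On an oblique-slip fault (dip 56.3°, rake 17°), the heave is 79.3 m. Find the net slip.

dip-slip = heave / cos(dip) = 79.3 / cos(56.3°) = 142.9 m
net slip = dip-slip / sin(rake) = 142.9 / sin(17°) = 489 m

489 m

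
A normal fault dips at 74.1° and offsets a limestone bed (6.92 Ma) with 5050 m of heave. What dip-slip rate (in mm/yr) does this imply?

dip-slip = heave / cos(dip) = 5050 m / cos(74.1°) = 18430 m
rate = 18430 m / 6.92 Ma = 0.00266 m/yr = 2.66 mm/yr

2.66 mm/yr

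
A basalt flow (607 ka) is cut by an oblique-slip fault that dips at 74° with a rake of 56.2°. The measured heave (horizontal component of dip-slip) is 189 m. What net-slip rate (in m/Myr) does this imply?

dip-slip = heave / cos(dip) = 189 / cos(74°) = 685.7 m
net slip = dip-slip / sin(rake) = 685.7 / sin(56.2°) = 825.1 m
rate = 825.1 m / 607 ka = 0.00136 m/yr = 1360 m/Myr

1360 m/Myr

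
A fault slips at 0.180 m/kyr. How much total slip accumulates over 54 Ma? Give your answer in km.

slip = rate × time = 0.180 m/kyr × 54 Ma = 9720 m = 9.72 km

9.72 km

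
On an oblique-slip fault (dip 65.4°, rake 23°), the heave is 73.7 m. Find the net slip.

453 m

dip-slip = heave / cos(dip) = 73.7 / cos(65.4°) = 177 m
net slip = dip-slip / sin(rake) = 177 / sin(23°) = 453 m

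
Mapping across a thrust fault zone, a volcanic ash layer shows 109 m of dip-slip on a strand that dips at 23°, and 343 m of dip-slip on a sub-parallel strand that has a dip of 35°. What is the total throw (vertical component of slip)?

throw_A = 109 × sin(23°) = 42.59 m
throw_B = 343 × sin(35°) = 196.7 m
total = 42.59 + 196.7 = 239 m

239 m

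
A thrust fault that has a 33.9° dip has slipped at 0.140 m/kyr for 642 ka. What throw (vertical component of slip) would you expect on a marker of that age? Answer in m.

50.1 m

dip-slip = rate × time = 0.140 m/kyr × 642 ka = 89.88 m
throw = dip-slip × sin(dip) = 89.88 × sin(33.9°) = 50.1 m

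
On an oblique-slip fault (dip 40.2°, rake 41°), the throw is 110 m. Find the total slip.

260 m

dip-slip = throw / sin(dip) = 110 / sin(40.2°) = 170.4 m
net slip = dip-slip / sin(rake) = 170.4 / sin(41°) = 260 m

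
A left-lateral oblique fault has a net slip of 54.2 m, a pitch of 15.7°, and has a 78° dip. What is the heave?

dip-slip = net slip × sin(rake) = 54.2 m × sin(15.7°) = 14.67 m
heave = dip-slip × cos(dip) = 14.67 × cos(78°) = 3.05 m

3.05 m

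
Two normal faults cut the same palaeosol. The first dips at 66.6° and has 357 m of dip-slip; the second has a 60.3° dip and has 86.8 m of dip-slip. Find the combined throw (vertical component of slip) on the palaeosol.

throw_A = 357 × sin(66.6°) = 327.6 m
throw_B = 86.8 × sin(60.3°) = 75.40 m
total = 327.6 + 75.40 = 403 m

403 m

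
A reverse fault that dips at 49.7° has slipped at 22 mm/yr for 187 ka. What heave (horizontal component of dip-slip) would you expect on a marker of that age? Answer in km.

2.66 km

dip-slip = rate × time = 22 mm/yr × 187 ka = 4114 m
heave = dip-slip × cos(dip) = 4114 × cos(49.7°) = 2660 m = 2.66 km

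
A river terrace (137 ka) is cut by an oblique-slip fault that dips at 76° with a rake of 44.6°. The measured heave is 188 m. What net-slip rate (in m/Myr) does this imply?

dip-slip = heave / cos(dip) = 188 / cos(76°) = 777.1 m
net slip = dip-slip / sin(rake) = 777.1 / sin(44.6°) = 1107 m
rate = 1107 m / 137 ka = 0.00808 m/yr = 8080 m/Myr

8080 m/Myr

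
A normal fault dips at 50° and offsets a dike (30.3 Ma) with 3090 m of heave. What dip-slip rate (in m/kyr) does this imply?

dip-slip = heave / cos(dip) = 3090 m / cos(50°) = 4807 m
rate = 4807 m / 30.3 Ma = 0.000159 m/yr = 0.159 m/kyr

0.159 m/kyr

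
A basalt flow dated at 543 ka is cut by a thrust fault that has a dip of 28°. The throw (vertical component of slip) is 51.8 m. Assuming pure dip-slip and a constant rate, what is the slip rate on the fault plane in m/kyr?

dip-slip = throw / sin(dip) = 51.8 m / sin(28°) = 110.3 m
rate = 110.3 m / 543 ka = 0.000203 m/yr = 0.203 m/kyr

0.203 m/kyr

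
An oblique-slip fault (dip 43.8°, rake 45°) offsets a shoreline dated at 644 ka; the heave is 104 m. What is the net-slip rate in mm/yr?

dip-slip = heave / cos(dip) = 104 / cos(43.8°) = 144.1 m
net slip = dip-slip / sin(rake) = 144.1 / sin(45°) = 203.8 m
rate = 203.8 m / 644 ka = 0.000316 m/yr = 0.316 mm/yr

0.316 mm/yr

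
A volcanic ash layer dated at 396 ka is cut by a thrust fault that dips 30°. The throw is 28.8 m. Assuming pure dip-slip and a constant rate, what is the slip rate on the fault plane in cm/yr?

0.0145 cm/yr

dip-slip = throw / sin(dip) = 28.8 m / sin(30°) = 57.60 m
rate = 57.60 m / 396 ka = 0.000145 m/yr = 0.0145 cm/yr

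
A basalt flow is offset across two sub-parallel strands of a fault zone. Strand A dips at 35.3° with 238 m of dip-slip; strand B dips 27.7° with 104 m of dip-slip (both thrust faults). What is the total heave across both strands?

heave_A = 238 × cos(35.3°) = 194.2 m
heave_B = 104 × cos(27.7°) = 92.08 m
total = 194.2 + 92.08 = 286 m

286 m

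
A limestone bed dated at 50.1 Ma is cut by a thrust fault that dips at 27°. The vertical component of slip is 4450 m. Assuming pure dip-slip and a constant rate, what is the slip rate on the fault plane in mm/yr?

0.196 mm/yr

dip-slip = throw / sin(dip) = 4450 m / sin(27°) = 9802 m
rate = 9802 m / 50.1 Ma = 0.000196 m/yr = 0.196 mm/yr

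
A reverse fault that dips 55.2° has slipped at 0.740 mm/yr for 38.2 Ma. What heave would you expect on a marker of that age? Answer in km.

dip-slip = rate × time = 0.740 mm/yr × 38.2 Ma = 28270 m
heave = dip-slip × cos(dip) = 28270 × cos(55.2°) = 16100 m = 16.1 km

16.1 km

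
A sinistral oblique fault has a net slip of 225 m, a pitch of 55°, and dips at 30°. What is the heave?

dip-slip = net slip × sin(rake) = 225 m × sin(55°) = 184.3 m
heave = dip-slip × cos(dip) = 184.3 × cos(30°) = 160 m

160 m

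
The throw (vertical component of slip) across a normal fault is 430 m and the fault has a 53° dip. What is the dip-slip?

dip-slip = throw / sin(dip) = 430 / sin(53°) = 538 m

538 m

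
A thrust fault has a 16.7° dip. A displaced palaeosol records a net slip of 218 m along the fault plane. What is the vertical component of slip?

62.6 m

throw = dip-slip × sin(dip) = 218 m × sin(16.7°) = 62.6 m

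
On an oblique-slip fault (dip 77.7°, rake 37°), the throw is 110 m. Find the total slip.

187 m

dip-slip = throw / sin(dip) = 110 / sin(77.7°) = 112.6 m
net slip = dip-slip / sin(rake) = 112.6 / sin(37°) = 187 m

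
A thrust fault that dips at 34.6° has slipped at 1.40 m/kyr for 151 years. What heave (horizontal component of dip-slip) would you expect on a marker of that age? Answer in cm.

dip-slip = rate × time = 1.40 m/kyr × 151 years = 0.2114 m
heave = dip-slip × cos(dip) = 0.2114 × cos(34.6°) = 0.174 m = 17.4 cm

17.4 cm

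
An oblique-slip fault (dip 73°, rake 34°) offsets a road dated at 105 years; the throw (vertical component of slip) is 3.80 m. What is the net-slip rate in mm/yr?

67.7 mm/yr

dip-slip = throw / sin(dip) = 3.80 / sin(73°) = 3.974 m
net slip = dip-slip / sin(rake) = 3.974 / sin(34°) = 7.106 m
rate = 7.106 m / 105 years = 0.0677 m/yr = 67.7 mm/yr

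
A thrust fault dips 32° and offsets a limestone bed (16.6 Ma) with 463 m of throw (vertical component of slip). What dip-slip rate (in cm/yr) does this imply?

dip-slip = throw / sin(dip) = 463 m / sin(32°) = 873.7 m
rate = 873.7 m / 16.6 Ma = 0.0000526 m/yr = 0.00526 cm/yr

0.00526 cm/yr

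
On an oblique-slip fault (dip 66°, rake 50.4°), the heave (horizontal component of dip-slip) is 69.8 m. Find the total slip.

dip-slip = heave / cos(dip) = 69.8 / cos(66°) = 171.6 m
net slip = dip-slip / sin(rake) = 171.6 / sin(50.4°) = 223 m

223 m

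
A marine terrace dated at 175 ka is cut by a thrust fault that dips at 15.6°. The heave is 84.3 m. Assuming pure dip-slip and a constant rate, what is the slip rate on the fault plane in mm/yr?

0.500 mm/yr

dip-slip = heave / cos(dip) = 84.3 m / cos(15.6°) = 87.52 m
rate = 87.52 m / 175 ka = 0.000500 m/yr = 0.500 mm/yr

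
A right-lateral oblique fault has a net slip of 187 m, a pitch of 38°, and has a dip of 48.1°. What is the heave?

76.9 m

dip-slip = net slip × sin(rake) = 187 m × sin(38°) = 115.1 m
heave = dip-slip × cos(dip) = 115.1 × cos(48.1°) = 76.9 m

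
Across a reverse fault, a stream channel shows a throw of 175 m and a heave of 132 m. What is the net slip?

net slip = √(throw² + heave²) = √(175² + 132²) = 219 m

219 m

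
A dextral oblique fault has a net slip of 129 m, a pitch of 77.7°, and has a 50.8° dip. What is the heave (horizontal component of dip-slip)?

79.7 m

dip-slip = net slip × sin(rake) = 129 m × sin(77.7°) = 126 m
heave = dip-slip × cos(dip) = 126 × cos(50.8°) = 79.7 m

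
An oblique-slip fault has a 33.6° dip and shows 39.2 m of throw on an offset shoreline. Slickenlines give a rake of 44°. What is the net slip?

102 m

dip-slip = throw / sin(dip) = 39.2 / sin(33.6°) = 70.84 m
net slip = dip-slip / sin(rake) = 70.84 / sin(44°) = 102 m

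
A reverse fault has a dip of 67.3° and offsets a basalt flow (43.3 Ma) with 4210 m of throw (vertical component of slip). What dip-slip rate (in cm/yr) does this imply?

0.0105 cm/yr

dip-slip = throw / sin(dip) = 4210 m / sin(67.3°) = 4563 m
rate = 4563 m / 43.3 Ma = 0.000105 m/yr = 0.0105 cm/yr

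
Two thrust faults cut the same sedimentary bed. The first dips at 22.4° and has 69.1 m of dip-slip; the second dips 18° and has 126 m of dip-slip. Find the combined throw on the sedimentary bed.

throw_A = 69.1 × sin(22.4°) = 26.33 m
throw_B = 126 × sin(18°) = 38.94 m
total = 26.33 + 38.94 = 65.3 m

65.3 m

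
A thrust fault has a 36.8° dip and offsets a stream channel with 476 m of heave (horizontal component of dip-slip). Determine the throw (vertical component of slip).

356 m

throw = heave × tan(dip) = 476 × tan(36.8°) = 356 m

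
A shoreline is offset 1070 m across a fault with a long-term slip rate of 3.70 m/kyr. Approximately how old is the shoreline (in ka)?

289 ka

age = offset / rate = 1070 m / (3.70 m/kyr) = 289000 yr = 289 ka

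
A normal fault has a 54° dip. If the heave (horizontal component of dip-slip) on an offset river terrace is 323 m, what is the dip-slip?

dip-slip = heave / cos(dip) = 323 / cos(54°) = 550 m

550 m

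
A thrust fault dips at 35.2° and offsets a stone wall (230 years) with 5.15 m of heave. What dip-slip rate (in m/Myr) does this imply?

27400 m/Myr

dip-slip = heave / cos(dip) = 5.15 m / cos(35.2°) = 6.302 m
rate = 6.302 m / 230 years = 0.0274 m/yr = 27400 m/Myr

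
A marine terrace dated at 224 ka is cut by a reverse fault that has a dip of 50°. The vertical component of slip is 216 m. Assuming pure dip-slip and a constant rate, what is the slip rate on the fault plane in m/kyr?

1.26 m/kyr

dip-slip = throw / sin(dip) = 216 m / sin(50°) = 282 m
rate = 282 m / 224 ka = 0.00126 m/yr = 1.26 m/kyr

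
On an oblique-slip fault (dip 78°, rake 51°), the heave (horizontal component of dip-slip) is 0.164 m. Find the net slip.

dip-slip = heave / cos(dip) = 0.164 / cos(78°) = 0.7888 m
net slip = dip-slip / sin(rake) = 0.7888 / sin(51°) = 1.01 m

1.01 m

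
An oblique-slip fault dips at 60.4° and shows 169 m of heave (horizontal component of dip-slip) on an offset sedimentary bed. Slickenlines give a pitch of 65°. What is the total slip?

378 m

dip-slip = heave / cos(dip) = 169 / cos(60.4°) = 342.1 m
net slip = dip-slip / sin(rake) = 342.1 / sin(65°) = 378 m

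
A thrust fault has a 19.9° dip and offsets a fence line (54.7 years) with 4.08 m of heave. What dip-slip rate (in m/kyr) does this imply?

dip-slip = heave / cos(dip) = 4.08 m / cos(19.9°) = 4.339 m
rate = 4.339 m / 54.7 years = 0.0793 m/yr = 79.3 m/kyr

79.3 m/kyr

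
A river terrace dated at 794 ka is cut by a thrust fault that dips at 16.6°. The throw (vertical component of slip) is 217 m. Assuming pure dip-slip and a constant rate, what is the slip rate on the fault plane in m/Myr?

dip-slip = throw / sin(dip) = 217 m / sin(16.6°) = 759.6 m
rate = 759.6 m / 794 ka = 0.000957 m/yr = 957 m/Myr

957 m/Myr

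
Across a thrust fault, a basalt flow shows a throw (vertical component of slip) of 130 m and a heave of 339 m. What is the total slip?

net slip = √(throw² + heave²) = √(130² + 339²) = 363 m

363 m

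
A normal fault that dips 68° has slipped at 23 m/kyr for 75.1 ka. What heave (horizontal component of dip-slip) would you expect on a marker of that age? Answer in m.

647 m

dip-slip = rate × time = 23 m/kyr × 75.1 ka = 1727 m
heave = dip-slip × cos(dip) = 1727 × cos(68°) = 647 m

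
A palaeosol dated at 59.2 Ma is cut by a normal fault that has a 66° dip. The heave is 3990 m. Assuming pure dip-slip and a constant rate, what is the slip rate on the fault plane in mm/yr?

0.166 mm/yr

dip-slip = heave / cos(dip) = 3990 m / cos(66°) = 9810 m
rate = 9810 m / 59.2 Ma = 0.000166 m/yr = 0.166 mm/yr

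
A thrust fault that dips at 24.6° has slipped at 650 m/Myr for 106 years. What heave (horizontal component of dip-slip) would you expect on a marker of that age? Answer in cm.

dip-slip = rate × time = 650 m/Myr × 106 years = 0.06890 m
heave = dip-slip × cos(dip) = 0.06890 × cos(24.6°) = 0.0626 m = 6.26 cm

6.26 cm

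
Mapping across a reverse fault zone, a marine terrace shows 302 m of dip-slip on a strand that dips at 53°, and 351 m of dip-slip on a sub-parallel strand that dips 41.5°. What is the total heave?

heave_A = 302 × cos(53°) = 181.7 m
heave_B = 351 × cos(41.5°) = 262.9 m
total = 181.7 + 262.9 = 445 m

445 m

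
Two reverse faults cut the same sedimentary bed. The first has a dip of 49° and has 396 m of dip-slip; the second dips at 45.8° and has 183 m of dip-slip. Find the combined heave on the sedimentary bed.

387 m

heave_A = 396 × cos(49°) = 259.8 m
heave_B = 183 × cos(45.8°) = 127.6 m
total = 259.8 + 127.6 = 387 m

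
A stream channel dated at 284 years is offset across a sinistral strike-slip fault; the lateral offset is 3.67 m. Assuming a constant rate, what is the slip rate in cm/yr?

1.29 cm/yr

rate = 3.67 m / 284 years = 0.0129 m/yr = 1.29 cm/yr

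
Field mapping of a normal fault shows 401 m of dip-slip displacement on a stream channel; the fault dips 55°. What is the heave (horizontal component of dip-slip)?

230 m

heave = dip-slip × cos(dip) = 401 m × cos(55°) = 230 m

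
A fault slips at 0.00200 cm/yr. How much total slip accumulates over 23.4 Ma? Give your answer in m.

468 m

slip = rate × time = 0.00200 cm/yr × 23.4 Ma = 468 m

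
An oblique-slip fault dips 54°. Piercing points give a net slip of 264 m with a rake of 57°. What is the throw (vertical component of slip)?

dip-slip = net slip × sin(rake) = 264 m × sin(57°) = 221.4 m
throw = dip-slip × sin(dip) = 221.4 × sin(54°) = 179 m

179 m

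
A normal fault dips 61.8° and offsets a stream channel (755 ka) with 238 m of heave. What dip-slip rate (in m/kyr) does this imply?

0.667 m/kyr

dip-slip = heave / cos(dip) = 238 m / cos(61.8°) = 503.6 m
rate = 503.6 m / 755 ka = 0.000667 m/yr = 0.667 m/kyr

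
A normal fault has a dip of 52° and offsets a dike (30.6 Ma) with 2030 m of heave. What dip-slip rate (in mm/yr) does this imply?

0.108 mm/yr

dip-slip = heave / cos(dip) = 2030 m / cos(52°) = 3297 m
rate = 3297 m / 30.6 Ma = 0.000108 m/yr = 0.108 mm/yr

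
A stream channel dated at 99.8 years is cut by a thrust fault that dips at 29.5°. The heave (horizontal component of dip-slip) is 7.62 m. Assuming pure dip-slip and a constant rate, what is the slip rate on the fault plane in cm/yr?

8.77 cm/yr

dip-slip = heave / cos(dip) = 7.62 m / cos(29.5°) = 8.755 m
rate = 8.755 m / 99.8 years = 0.0877 m/yr = 8.77 cm/yr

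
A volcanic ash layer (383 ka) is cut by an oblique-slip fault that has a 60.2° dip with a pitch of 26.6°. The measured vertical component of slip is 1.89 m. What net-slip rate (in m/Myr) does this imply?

dip-slip = throw / sin(dip) = 1.89 / sin(60.2°) = 2.178 m
net slip = dip-slip / sin(rake) = 2.178 / sin(26.6°) = 4.864 m
rate = 4.864 m / 383 ka = 0.0000127 m/yr = 12.7 m/Myr

12.7 m/Myr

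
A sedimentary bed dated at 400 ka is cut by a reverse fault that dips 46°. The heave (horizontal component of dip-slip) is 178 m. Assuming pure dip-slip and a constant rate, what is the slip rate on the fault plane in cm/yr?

0.0641 cm/yr

dip-slip = heave / cos(dip) = 178 m / cos(46°) = 256.2 m
rate = 256.2 m / 400 ka = 0.000641 m/yr = 0.0641 cm/yr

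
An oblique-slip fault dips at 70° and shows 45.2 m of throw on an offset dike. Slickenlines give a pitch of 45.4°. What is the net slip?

67.6 m

dip-slip = throw / sin(dip) = 45.2 / sin(70°) = 48.10 m
net slip = dip-slip / sin(rake) = 48.10 / sin(45.4°) = 67.6 m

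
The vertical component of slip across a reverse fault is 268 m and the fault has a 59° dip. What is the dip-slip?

313 m

dip-slip = throw / sin(dip) = 268 / sin(59°) = 313 m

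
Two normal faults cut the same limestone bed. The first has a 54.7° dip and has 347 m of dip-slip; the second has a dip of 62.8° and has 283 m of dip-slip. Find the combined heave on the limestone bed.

330 m

heave_A = 347 × cos(54.7°) = 200.5 m
heave_B = 283 × cos(62.8°) = 129.4 m
total = 200.5 + 129.4 = 330 m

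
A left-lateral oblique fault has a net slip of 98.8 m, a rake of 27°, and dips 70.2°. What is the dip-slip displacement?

44.9 m

dip-slip = net slip × sin(rake) = 98.8 m × sin(27°) = 44.9 m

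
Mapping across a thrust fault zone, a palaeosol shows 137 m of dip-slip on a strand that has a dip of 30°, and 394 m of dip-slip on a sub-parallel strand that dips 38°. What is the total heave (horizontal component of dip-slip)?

heave_A = 137 × cos(30°) = 118.6 m
heave_B = 394 × cos(38°) = 310.5 m
total = 118.6 + 310.5 = 429 m

429 m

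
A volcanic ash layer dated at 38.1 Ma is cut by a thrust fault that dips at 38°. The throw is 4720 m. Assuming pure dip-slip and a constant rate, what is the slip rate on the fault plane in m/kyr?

dip-slip = throw / sin(dip) = 4720 m / sin(38°) = 7667 m
rate = 7667 m / 38.1 Ma = 0.000201 m/yr = 0.201 m/kyr

0.201 m/kyr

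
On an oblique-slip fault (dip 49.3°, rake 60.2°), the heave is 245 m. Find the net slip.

433 m

dip-slip = heave / cos(dip) = 245 / cos(49.3°) = 375.7 m
net slip = dip-slip / sin(rake) = 375.7 / sin(60.2°) = 433 m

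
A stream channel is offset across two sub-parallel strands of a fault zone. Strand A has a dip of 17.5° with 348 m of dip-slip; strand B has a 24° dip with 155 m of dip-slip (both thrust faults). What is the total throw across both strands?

throw_A = 348 × sin(17.5°) = 104.6 m
throw_B = 155 × sin(24°) = 63.04 m
total = 104.6 + 63.04 = 168 m

168 m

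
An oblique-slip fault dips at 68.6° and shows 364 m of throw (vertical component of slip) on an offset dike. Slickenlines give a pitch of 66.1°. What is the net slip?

dip-slip = throw / sin(dip) = 364 / sin(68.6°) = 391 m
net slip = dip-slip / sin(rake) = 391 / sin(66.1°) = 428 m

428 m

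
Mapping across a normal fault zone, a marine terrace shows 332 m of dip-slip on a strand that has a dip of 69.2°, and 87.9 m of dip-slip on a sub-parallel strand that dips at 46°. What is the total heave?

heave_A = 332 × cos(69.2°) = 117.9 m
heave_B = 87.9 × cos(46°) = 61.06 m
total = 117.9 + 61.06 = 179 m

179 m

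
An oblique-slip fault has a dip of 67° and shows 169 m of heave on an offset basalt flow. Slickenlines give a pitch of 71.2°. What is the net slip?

457 m

dip-slip = heave / cos(dip) = 169 / cos(67°) = 432.5 m
net slip = dip-slip / sin(rake) = 432.5 / sin(71.2°) = 457 m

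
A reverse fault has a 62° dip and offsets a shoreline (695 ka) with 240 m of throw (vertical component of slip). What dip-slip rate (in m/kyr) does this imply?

0.391 m/kyr

dip-slip = throw / sin(dip) = 240 m / sin(62°) = 271.8 m
rate = 271.8 m / 695 ka = 0.000391 m/yr = 0.391 m/kyr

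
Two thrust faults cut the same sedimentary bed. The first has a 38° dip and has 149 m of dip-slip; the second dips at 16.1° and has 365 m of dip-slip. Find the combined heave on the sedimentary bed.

heave_A = 149 × cos(38°) = 117.4 m
heave_B = 365 × cos(16.1°) = 350.7 m
total = 117.4 + 350.7 = 468 m

468 m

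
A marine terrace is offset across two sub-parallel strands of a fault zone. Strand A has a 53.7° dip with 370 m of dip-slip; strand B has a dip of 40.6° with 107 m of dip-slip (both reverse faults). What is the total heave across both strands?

300 m

heave_A = 370 × cos(53.7°) = 219 m
heave_B = 107 × cos(40.6°) = 81.24 m
total = 219 + 81.24 = 300 m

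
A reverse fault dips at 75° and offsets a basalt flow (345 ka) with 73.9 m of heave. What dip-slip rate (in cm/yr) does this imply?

0.0828 cm/yr

dip-slip = heave / cos(dip) = 73.9 m / cos(75°) = 285.5 m
rate = 285.5 m / 345 ka = 0.000828 m/yr = 0.0828 cm/yr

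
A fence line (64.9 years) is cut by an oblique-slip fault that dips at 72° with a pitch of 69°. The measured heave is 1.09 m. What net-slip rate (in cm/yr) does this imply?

dip-slip = heave / cos(dip) = 1.09 / cos(72°) = 3.527 m
net slip = dip-slip / sin(rake) = 3.527 / sin(69°) = 3.778 m
rate = 3.778 m / 64.9 years = 0.0582 m/yr = 5.82 cm/yr

5.82 cm/yr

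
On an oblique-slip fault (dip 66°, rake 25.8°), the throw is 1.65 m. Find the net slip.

dip-slip = throw / sin(dip) = 1.65 / sin(66°) = 1.806 m
net slip = dip-slip / sin(rake) = 1.806 / sin(25.8°) = 4.15 m

4.15 m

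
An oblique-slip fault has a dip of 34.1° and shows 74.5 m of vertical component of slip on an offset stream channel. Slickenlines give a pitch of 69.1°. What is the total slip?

dip-slip = throw / sin(dip) = 74.5 / sin(34.1°) = 132.9 m
net slip = dip-slip / sin(rake) = 132.9 / sin(69.1°) = 142 m

142 m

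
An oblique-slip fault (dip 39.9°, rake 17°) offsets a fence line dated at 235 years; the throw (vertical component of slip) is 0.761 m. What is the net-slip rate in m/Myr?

17300 m/Myr

dip-slip = throw / sin(dip) = 0.761 / sin(39.9°) = 1.186 m
net slip = dip-slip / sin(rake) = 1.186 / sin(17°) = 4.058 m
rate = 4.058 m / 235 years = 0.0173 m/yr = 17300 m/Myr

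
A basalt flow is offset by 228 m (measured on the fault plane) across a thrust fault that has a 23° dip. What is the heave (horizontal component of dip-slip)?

210 m

heave = dip-slip × cos(dip) = 228 m × cos(23°) = 210 m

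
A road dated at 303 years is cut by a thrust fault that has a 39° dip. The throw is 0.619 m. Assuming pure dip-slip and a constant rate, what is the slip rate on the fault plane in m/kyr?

3.25 m/kyr

dip-slip = throw / sin(dip) = 0.619 m / sin(39°) = 0.9836 m
rate = 0.9836 m / 303 years = 0.00325 m/yr = 3.25 m/kyr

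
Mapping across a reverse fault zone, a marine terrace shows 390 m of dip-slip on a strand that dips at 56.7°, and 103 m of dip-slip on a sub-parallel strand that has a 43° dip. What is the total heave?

heave_A = 390 × cos(56.7°) = 214.1 m
heave_B = 103 × cos(43°) = 75.33 m
total = 214.1 + 75.33 = 289 m

289 m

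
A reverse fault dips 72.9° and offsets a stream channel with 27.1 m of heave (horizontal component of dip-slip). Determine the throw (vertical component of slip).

88.1 m

throw = heave × tan(dip) = 27.1 × tan(72.9°) = 88.1 m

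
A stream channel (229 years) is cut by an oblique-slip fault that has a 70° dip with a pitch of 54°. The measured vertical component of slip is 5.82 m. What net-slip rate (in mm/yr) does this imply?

dip-slip = throw / sin(dip) = 5.82 / sin(70°) = 6.194 m
net slip = dip-slip / sin(rake) = 6.194 / sin(54°) = 7.656 m
rate = 7.656 m / 229 years = 0.0334 m/yr = 33.4 mm/yr

33.4 mm/yr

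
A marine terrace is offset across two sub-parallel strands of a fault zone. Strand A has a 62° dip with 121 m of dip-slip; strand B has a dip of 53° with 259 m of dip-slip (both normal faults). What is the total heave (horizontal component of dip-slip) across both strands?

213 m

heave_A = 121 × cos(62°) = 56.81 m
heave_B = 259 × cos(53°) = 155.9 m
total = 56.81 + 155.9 = 213 m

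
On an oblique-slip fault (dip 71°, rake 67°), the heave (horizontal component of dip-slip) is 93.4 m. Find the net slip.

312 m

dip-slip = heave / cos(dip) = 93.4 / cos(71°) = 286.9 m
net slip = dip-slip / sin(rake) = 286.9 / sin(67°) = 312 m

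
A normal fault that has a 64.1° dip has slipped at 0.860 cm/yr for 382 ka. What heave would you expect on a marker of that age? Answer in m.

1430 m

dip-slip = rate × time = 0.860 cm/yr × 382 ka = 3285 m
heave = dip-slip × cos(dip) = 3285 × cos(64.1°) = 1430 m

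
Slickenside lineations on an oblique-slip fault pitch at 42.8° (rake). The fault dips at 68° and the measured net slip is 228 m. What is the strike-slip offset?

167 m

strike-slip = net slip × cos(rake) = 228 m × cos(42.8°) = 167 m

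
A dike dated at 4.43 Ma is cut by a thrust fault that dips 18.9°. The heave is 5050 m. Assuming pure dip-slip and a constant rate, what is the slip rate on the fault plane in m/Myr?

dip-slip = heave / cos(dip) = 5050 m / cos(18.9°) = 5338 m
rate = 5338 m / 4.43 Ma = 0.00120 m/yr = 1200 m/Myr

1200 m/Myr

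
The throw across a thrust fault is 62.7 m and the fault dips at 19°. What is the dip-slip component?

dip-slip = throw / sin(dip) = 62.7 / sin(19°) = 193 m

193 m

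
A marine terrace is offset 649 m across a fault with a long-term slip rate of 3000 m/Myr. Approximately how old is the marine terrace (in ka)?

age = offset / rate = 649 m / (3000 m/Myr) = 216000 yr = 216 ka

216 ka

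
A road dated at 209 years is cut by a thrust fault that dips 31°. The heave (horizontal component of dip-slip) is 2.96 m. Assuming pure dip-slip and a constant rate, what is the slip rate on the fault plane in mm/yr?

dip-slip = heave / cos(dip) = 2.96 m / cos(31°) = 3.453 m
rate = 3.453 m / 209 years = 0.0165 m/yr = 16.5 mm/yr

16.5 mm/yr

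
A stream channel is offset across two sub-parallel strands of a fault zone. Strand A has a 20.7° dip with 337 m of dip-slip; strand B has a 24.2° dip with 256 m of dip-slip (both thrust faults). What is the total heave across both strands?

549 m

heave_A = 337 × cos(20.7°) = 315.2 m
heave_B = 256 × cos(24.2°) = 233.5 m
total = 315.2 + 233.5 = 549 m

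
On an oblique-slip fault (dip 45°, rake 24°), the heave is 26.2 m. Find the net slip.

dip-slip = heave / cos(dip) = 26.2 / cos(45°) = 37.05 m
net slip = dip-slip / sin(rake) = 37.05 / sin(24°) = 91.1 m

91.1 m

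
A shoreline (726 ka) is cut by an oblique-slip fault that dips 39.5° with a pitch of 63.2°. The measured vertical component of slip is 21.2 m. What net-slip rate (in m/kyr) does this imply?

dip-slip = throw / sin(dip) = 21.2 / sin(39.5°) = 33.33 m
net slip = dip-slip / sin(rake) = 33.33 / sin(63.2°) = 37.34 m
rate = 37.34 m / 726 ka = 0.0000514 m/yr = 0.0514 m/kyr

0.0514 m/kyr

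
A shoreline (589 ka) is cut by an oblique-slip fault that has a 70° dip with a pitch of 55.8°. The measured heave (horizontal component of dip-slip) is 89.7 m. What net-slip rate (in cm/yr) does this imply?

dip-slip = heave / cos(dip) = 89.7 / cos(70°) = 262.3 m
net slip = dip-slip / sin(rake) = 262.3 / sin(55.8°) = 317.1 m
rate = 317.1 m / 589 ka = 0.000538 m/yr = 0.0538 cm/yr

0.0538 cm/yr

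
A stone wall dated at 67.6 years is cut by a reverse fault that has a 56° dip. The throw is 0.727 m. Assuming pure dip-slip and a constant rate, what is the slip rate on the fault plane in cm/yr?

1.30 cm/yr

dip-slip = throw / sin(dip) = 0.727 m / sin(56°) = 0.8769 m
rate = 0.8769 m / 67.6 years = 0.0130 m/yr = 1.30 cm/yr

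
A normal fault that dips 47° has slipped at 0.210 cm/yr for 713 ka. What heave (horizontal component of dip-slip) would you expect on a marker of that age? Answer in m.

dip-slip = rate × time = 0.210 cm/yr × 713 ka = 1497 m
heave = dip-slip × cos(dip) = 1497 × cos(47°) = 1020 m

1020 m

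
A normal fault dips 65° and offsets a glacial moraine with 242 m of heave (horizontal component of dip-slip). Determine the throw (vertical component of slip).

throw = heave × tan(dip) = 242 × tan(65°) = 519 m

519 m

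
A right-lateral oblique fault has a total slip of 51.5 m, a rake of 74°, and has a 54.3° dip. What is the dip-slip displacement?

49.5 m

dip-slip = net slip × sin(rake) = 51.5 m × sin(74°) = 49.5 m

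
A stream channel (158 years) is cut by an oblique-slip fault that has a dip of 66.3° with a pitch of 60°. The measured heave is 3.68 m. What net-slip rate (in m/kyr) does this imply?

66.9 m/kyr

dip-slip = heave / cos(dip) = 3.68 / cos(66.3°) = 9.155 m
net slip = dip-slip / sin(rake) = 9.155 / sin(60°) = 10.57 m
rate = 10.57 m / 158 years = 0.0669 m/yr = 66.9 m/kyr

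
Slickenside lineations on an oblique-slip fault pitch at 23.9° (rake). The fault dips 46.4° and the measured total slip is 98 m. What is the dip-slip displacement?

39.7 m

dip-slip = net slip × sin(rake) = 98 m × sin(23.9°) = 39.7 m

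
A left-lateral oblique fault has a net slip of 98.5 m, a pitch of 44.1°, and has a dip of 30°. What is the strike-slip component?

70.7 m

strike-slip = net slip × cos(rake) = 98.5 m × cos(44.1°) = 70.7 m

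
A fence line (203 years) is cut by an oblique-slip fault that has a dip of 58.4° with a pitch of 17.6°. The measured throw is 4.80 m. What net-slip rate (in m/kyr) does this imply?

91.8 m/kyr

dip-slip = throw / sin(dip) = 4.80 / sin(58.4°) = 5.636 m
net slip = dip-slip / sin(rake) = 5.636 / sin(17.6°) = 18.64 m
rate = 18.64 m / 203 years = 0.0918 m/yr = 91.8 m/kyr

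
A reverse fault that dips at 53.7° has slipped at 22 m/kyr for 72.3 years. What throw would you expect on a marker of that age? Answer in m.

dip-slip = rate × time = 22 m/kyr × 72.3 years = 1.591 m
throw = dip-slip × sin(dip) = 1.591 × sin(53.7°) = 1.28 m

1.28 m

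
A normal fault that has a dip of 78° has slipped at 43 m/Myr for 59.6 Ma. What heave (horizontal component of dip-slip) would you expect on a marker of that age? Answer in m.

533 m

dip-slip = rate × time = 43 m/Myr × 59.6 Ma = 2563 m
heave = dip-slip × cos(dip) = 2563 × cos(78°) = 533 m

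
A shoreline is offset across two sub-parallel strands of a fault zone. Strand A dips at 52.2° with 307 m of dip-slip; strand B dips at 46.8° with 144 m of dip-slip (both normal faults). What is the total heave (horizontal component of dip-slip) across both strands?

287 m

heave_A = 307 × cos(52.2°) = 188.2 m
heave_B = 144 × cos(46.8°) = 98.57 m
total = 188.2 + 98.57 = 287 m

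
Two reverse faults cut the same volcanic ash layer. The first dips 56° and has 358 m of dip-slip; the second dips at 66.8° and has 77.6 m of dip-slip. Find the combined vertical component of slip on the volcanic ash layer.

368 m

throw_A = 358 × sin(56°) = 296.8 m
throw_B = 77.6 × sin(66.8°) = 71.32 m
total = 296.8 + 71.32 = 368 m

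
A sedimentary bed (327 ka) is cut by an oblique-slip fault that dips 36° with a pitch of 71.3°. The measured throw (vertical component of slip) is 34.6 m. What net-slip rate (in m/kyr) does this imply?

0.190 m/kyr

dip-slip = throw / sin(dip) = 34.6 / sin(36°) = 58.87 m
net slip = dip-slip / sin(rake) = 58.87 / sin(71.3°) = 62.15 m
rate = 62.15 m / 327 ka = 0.000190 m/yr = 0.190 m/kyr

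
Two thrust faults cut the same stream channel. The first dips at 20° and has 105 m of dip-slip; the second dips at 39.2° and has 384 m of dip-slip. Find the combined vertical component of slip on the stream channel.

279 m

throw_A = 105 × sin(20°) = 35.91 m
throw_B = 384 × sin(39.2°) = 242.7 m
total = 35.91 + 242.7 = 279 m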